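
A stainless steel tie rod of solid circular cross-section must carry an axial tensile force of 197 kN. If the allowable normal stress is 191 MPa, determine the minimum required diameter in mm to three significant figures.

Required area A ≥ P/σ_allow = 197000/191 = 1031 mm².
For a solid circular section, d ≥ √(4A/π) = 36.24 mm.

36.2 mm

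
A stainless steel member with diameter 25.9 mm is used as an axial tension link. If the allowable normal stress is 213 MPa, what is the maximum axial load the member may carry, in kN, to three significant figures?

A = 526.9 mm².
P_max = σ_allow · A = 213 · 526.9 = 112200 N = 112.2 kN.

112 kN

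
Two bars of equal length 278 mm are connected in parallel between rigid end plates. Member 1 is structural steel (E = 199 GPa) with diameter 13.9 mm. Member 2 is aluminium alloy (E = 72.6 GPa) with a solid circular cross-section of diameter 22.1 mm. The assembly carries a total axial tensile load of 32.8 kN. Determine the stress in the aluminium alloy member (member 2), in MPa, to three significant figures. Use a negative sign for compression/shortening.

A_1 = 151.7 mm².
A_2 = 383.6 mm².
Equal strain + equilibrium ⇒ each member carries load in proportion to AE: A₁E₁ = 30200000 N, A₂E₂ = 27850000 N, ΣAE = 58050000 N.
σ₂ = P·E₂/ΣAE = 32800·72600/58050000 = 41.02 MPa.

41.0 MPa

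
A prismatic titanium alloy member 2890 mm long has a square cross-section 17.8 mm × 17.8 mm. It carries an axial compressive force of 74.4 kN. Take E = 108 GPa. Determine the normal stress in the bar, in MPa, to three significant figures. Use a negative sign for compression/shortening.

A = 316.8 mm².
σ = N/A = -74400/316.8 = -234.8 MPa.

-235 MPa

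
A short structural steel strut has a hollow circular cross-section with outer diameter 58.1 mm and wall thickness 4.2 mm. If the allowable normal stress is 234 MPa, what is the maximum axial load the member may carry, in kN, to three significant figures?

166 kN

A = 711.2 mm².
P_max = σ_allow · A = 234 · 711.2 = 166400 N = 166.4 kN.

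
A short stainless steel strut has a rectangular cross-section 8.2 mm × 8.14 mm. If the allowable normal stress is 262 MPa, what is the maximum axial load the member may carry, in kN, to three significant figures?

A = 66.75 mm².
P_max = σ_allow · A = 262 · 66.75 = 17490 N = 17.49 kN.

17.5 kN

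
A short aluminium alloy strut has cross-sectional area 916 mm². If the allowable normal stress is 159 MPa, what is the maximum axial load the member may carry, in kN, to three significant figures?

146 kN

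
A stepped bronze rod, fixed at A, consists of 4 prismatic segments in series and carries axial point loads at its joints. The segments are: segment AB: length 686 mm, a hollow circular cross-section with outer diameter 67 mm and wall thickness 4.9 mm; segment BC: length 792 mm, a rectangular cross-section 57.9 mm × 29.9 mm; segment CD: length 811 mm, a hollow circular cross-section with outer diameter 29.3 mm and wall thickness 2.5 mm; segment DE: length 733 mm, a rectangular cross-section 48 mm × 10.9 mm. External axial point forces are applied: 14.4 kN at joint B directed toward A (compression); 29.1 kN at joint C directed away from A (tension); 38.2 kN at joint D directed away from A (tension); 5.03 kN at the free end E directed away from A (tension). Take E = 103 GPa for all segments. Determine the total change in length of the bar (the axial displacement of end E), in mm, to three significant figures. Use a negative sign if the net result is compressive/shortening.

2.41 mm

Internal axial forces (sectioning from the free end, tension +): N_DE = 5.03 kN, N_CD = 43.23 kN, N_BC = 72.33 kN, N_AB = 57.93 kN.
A_AB = 956 mm².
A_BC = 1731 mm².
A_CD = 210.5 mm².
A_DE = 523.2 mm².
δ_AB = 57930·686/(956·103000) = 0.4036 mm
δ_BC = 72330·792/(1731·103000) = 0.3213 mm
δ_CD = 43230·811/(210.5·103000) = 1.617 mm
δ_DE = 5030·733/(523.2·103000) = 0.06842 mm
δ = Σδ_i = 2.41 mm.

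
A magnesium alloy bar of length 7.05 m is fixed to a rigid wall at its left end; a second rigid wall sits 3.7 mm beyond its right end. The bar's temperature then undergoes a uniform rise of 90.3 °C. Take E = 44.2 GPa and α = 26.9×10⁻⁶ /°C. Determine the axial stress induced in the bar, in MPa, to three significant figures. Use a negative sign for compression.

Free thermal expansion αLΔT = 26.9e-6 · 7050 · 90.3 = 17.12 mm.
The walls engage after the gap closes; constrained expansion = 17.12 − 3.7 = 13.42 mm.
The walls impose strain ε = −(13.42)/7050 = -1.9042e-03; σ = Eε = 44200 · -1.9042e-03 = -84.17 MPa.

-84.2 MPa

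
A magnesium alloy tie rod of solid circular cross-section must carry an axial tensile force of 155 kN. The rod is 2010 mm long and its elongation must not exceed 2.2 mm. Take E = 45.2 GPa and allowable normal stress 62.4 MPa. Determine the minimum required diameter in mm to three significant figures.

63.2 mm

Required area A ≥ P/σ_allow = 155000/62.4 = 2484 mm².
For a solid circular section, d ≥ √(4A/π) = 56.24 mm.
Elongation limit: A ≥ PL/(Eδ_allow) = 155000·2010/(45200·2.2) = 3133 mm² ⇒ d ≥ 63.16 mm.
The elongation limit governs.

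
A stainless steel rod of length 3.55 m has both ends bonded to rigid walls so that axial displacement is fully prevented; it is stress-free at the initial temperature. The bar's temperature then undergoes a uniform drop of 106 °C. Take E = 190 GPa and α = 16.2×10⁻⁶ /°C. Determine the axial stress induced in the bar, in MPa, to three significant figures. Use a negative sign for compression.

Free thermal expansion αLΔT = 16.2e-6 · 3550 · -106 = -6.096 mm.
The walls impose strain ε = −(-6.096)/3550 = 1.7172e-03; σ = Eε = 190000 · 1.7172e-03 = 326.3 MPa.

326 MPa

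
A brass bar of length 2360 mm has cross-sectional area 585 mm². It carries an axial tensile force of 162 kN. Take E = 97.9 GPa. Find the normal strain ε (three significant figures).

0.00283

σ = N/A = 276.9 MPa; ε = σ/E = 276.9/97900 = 2.829e-03.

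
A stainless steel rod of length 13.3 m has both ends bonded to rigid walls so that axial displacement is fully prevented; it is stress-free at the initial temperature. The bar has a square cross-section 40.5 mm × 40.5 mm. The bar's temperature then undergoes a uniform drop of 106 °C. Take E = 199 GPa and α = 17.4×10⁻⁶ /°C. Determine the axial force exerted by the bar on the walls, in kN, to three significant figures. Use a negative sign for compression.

602 kN

Free thermal expansion αLΔT = 17.4e-6 · 13300 · -106 = -24.53 mm.
The walls impose strain ε = −(-24.53)/13300 = 1.8444e-03; σ = Eε = 199000 · 1.8444e-03 = 367 MPa.
Wall reaction R = σ·A = 367·1640 = 602000 N = 602 kN.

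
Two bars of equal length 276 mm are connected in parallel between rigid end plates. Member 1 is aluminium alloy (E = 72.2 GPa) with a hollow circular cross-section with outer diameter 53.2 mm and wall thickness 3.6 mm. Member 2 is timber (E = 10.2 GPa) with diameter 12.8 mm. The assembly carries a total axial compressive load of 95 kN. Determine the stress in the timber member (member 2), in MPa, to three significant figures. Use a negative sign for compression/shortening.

A_1 = 561 mm².
A_2 = 128.7 mm².
Equal strain + equilibrium ⇒ each member carries load in proportion to AE: A₁E₁ = 40500000 N, A₂E₂ = 1313000 N, ΣAE = 41810000 N.
σ₂ = P·E₂/ΣAE = -95000·10200/41810000 = -23.17 MPa.

-23.2 MPa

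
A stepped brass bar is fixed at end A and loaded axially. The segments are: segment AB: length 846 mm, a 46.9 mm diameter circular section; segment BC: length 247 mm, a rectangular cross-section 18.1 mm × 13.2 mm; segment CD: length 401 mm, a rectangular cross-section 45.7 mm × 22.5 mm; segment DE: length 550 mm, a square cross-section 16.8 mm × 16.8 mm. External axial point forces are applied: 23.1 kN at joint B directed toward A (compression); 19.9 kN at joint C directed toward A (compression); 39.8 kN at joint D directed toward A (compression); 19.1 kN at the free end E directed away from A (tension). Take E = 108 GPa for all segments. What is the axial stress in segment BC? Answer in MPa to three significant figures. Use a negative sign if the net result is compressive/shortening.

Internal axial forces (sectioning from the free end, tension +): N_DE = 19.1 kN, N_CD = -20.7 kN, N_BC = -40.6 kN, N_AB = -63.7 kN.
A_BC = 238.9 mm².
σ_BC = N_BC/A_BC = -40600/238.9 = -169.9 MPa.

-170 MPa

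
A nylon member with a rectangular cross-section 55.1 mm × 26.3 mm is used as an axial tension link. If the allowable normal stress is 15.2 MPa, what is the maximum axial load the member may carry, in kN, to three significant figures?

22.0 kN

A = 1449 mm².
P_max = σ_allow · A = 15.2 · 1449 = 22030 N = 22.03 kN.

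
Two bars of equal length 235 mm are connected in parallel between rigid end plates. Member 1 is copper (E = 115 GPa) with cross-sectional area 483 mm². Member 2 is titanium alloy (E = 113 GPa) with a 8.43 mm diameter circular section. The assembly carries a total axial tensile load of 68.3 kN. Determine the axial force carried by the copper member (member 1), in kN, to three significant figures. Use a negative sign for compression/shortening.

61.3 kN

A_2 = 55.81 mm².
Equal strain + equilibrium ⇒ each member carries load in proportion to AE: A₁E₁ = 55540000 N, A₂E₂ = 6307000 N, ΣAE = 61850000 N.
F₁ = P·A₁E₁/ΣAE = 68300·55540000/61850000 = 61340 N.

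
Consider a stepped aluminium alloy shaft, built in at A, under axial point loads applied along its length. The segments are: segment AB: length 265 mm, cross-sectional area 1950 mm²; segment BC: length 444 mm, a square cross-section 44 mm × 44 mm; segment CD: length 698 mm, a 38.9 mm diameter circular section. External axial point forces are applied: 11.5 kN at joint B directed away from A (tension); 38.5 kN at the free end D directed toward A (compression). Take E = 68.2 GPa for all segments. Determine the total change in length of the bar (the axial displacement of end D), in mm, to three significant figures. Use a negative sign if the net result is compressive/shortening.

-0.515 mm

Internal axial forces (sectioning from the free end, tension +): N_CD = -38.5 kN, N_BC = -38.5 kN, N_AB = -27 kN.
A_BC = 1936 mm².
A_CD = 1188 mm².
δ_AB = -27000·265/(1950·68200) = -0.0538 mm
δ_BC = -38500·444/(1936·68200) = -0.1295 mm
δ_CD = -38500·698/(1188·68200) = -0.3315 mm
δ = Σδ_i = -0.5148 mm.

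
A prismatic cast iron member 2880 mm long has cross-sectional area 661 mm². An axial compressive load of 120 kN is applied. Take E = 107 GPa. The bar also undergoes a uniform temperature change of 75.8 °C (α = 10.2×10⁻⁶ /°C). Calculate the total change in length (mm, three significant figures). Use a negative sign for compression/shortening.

-2.66 mm

δ_mech = NL/(AE) = -120000·2880/(661·107000) = -4.886 mm.
δ_thermal = αLΔT = 10.2e-6·2880·75.8 = 2.227 mm.
δ = δ_mech + δ_thermal = -2.66 mm.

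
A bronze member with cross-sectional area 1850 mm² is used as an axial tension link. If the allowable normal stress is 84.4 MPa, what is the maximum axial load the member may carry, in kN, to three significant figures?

156 kN

P_max = σ_allow · A = 84.4 · 1850 = 156100 N = 156.1 kN.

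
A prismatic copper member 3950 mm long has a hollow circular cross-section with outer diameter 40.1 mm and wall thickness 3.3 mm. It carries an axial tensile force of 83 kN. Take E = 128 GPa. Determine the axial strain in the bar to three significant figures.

A = 381.5 mm².
σ = N/A = 217.6 MPa; ε = σ/E = 217.6/128000 = 1.700e-03.

0.00170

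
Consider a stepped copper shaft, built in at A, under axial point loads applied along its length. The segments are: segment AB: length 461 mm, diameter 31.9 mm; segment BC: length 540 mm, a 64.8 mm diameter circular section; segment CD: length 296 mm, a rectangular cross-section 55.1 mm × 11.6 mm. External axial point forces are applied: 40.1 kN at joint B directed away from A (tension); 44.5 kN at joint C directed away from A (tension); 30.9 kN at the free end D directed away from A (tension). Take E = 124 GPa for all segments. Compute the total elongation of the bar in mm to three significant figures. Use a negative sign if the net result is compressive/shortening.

Internal axial forces (sectioning from the free end, tension +): N_CD = 30.9 kN, N_BC = 75.4 kN, N_AB = 115.5 kN.
A_AB = 799.2 mm².
A_BC = 3298 mm².
A_CD = 639.2 mm².
δ_AB = 115500·461/(799.2·124000) = 0.5373 mm
δ_BC = 75400·540/(3298·124000) = 0.09956 mm
δ_CD = 30900·296/(639.2·124000) = 0.1154 mm
δ = Σδ_i = 0.7522 mm.

0.752 mm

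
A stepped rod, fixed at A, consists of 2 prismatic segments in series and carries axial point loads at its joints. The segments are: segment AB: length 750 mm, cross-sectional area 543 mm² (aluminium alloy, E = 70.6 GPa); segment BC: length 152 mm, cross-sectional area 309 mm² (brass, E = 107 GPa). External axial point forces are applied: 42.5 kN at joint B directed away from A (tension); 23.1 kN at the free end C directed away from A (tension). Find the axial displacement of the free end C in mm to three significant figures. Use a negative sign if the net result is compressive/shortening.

Internal axial forces (sectioning from the free end, tension +): N_BC = 23.1 kN, N_AB = 65.6 kN.
δ_AB = 65600·750/(543·70600) = 1.283 mm
δ_BC = 23100·152/(309·107000) = 0.1062 mm
δ = Σδ_i = 1.39 mm.

1.39 mm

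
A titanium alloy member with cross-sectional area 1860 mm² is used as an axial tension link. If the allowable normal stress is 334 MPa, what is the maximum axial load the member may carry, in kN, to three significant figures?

621 kN

P_max = σ_allow · A = 334 · 1860 = 621200 N = 621.2 kN.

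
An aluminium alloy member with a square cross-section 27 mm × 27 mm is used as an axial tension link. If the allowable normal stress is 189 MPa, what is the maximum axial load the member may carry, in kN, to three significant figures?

A = 729 mm².
P_max = σ_allow · A = 189 · 729 = 137800 N = 137.8 kN.

138 kN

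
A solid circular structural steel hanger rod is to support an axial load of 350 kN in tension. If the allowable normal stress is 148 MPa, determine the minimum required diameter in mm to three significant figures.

54.9 mm

Required area A ≥ P/σ_allow = 350000/148 = 2365 mm².
For a solid circular section, d ≥ √(4A/π) = 54.87 mm.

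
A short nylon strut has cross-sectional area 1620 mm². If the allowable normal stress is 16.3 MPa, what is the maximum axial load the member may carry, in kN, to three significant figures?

26.4 kN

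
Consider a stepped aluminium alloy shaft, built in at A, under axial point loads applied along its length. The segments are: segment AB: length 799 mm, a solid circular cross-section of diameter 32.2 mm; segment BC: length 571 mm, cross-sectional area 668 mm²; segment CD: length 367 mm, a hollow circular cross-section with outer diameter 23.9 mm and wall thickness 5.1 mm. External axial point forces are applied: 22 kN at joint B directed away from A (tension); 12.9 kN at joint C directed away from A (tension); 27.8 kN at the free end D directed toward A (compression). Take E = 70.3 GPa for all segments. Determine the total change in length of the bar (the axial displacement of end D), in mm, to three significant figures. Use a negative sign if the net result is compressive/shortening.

-0.564 mm

Internal axial forces (sectioning from the free end, tension +): N_CD = -27.8 kN, N_BC = -14.9 kN, N_AB = 7.1 kN.
A_AB = 814.3 mm².
A_CD = 301.2 mm².
δ_AB = 7100·799/(814.3·70300) = 0.09909 mm
δ_BC = -14900·571/(668·70300) = -0.1812 mm
δ_CD = -27800·367/(301.2·70300) = -0.4818 mm
δ = Σδ_i = -0.5639 mm.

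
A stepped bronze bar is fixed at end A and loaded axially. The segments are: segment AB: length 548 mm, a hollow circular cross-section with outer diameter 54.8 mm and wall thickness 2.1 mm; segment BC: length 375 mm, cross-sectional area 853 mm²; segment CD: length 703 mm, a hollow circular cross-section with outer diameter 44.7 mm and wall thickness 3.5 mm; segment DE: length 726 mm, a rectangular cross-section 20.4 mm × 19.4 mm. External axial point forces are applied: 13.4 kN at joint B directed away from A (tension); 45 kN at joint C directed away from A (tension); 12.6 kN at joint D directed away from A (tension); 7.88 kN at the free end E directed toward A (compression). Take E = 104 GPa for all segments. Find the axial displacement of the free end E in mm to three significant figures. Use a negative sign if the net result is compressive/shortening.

Internal axial forces (sectioning from the free end, tension +): N_DE = -7.88 kN, N_CD = 4.72 kN, N_BC = 49.72 kN, N_AB = 63.12 kN.
A_AB = 347.7 mm².
A_CD = 453 mm².
A_DE = 395.8 mm².
δ_AB = 63120·548/(347.7·104000) = 0.9566 mm
δ_BC = 49720·375/(853·104000) = 0.2102 mm
δ_CD = 4720·703/(453·104000) = 0.07043 mm
δ_DE = -7880·726/(395.8·104000) = -0.139 mm
δ = Σδ_i = 1.098 mm.

1.10 mm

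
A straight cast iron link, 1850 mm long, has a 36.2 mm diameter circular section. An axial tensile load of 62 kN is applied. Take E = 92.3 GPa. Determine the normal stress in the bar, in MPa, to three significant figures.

A = 1029 mm².
σ = N/A = 62000/1029 = 60.24 MPa.

60.2 MPa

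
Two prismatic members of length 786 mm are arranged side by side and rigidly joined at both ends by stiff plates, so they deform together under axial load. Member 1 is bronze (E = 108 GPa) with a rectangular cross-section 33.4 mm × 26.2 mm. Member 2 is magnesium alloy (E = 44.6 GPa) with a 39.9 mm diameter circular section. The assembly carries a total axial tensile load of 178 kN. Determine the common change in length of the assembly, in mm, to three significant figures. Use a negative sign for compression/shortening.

0.931 mm

A_1 = 875.1 mm².
A_2 = 1250 mm².
Equal strain + equilibrium ⇒ each member carries load in proportion to AE: A₁E₁ = 94510000 N, A₂E₂ = 55770000 N, ΣAE = 150300000 N.
δ = PL/ΣAE = 178000·786/150300000 = 0.931 mm.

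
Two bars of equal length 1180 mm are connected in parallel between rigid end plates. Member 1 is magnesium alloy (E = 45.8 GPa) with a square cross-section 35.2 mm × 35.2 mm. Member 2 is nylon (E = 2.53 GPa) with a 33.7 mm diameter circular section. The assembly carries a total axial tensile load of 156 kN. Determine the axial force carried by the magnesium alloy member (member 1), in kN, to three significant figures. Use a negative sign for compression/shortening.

150 kN

A_1 = 1239 mm².
A_2 = 892 mm².
Equal strain + equilibrium ⇒ each member carries load in proportion to AE: A₁E₁ = 56750000 N, A₂E₂ = 2257000 N, ΣAE = 59000000 N.
F₁ = P·A₁E₁/ΣAE = 156000·56750000/59000000 = 150000 N.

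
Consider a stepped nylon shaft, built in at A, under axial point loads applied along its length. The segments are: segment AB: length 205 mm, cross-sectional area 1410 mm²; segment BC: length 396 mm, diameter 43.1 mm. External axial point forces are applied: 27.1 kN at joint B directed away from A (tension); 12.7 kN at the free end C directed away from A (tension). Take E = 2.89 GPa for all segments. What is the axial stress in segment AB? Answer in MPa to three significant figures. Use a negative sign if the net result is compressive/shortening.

Internal axial forces (sectioning from the free end, tension +): N_BC = 12.7 kN, N_AB = 39.8 kN.
σ_AB = N_AB/A_AB = 39800/1410 = 28.23 MPa.

28.2 MPa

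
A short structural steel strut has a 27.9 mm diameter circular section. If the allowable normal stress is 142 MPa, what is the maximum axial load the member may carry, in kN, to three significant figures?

86.8 kN

A = 611.4 mm².
P_max = σ_allow · A = 142 · 611.4 = 86810 N = 86.81 kN.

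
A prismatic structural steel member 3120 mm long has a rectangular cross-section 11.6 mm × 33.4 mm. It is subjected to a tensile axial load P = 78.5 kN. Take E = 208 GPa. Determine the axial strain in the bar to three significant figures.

A = 387.4 mm².
σ = N/A = 202.6 MPa; ε = σ/E = 202.6/208000 = 9.741e-04.

9.74e-04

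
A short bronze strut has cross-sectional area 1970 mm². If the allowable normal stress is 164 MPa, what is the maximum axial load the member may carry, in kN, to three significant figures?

323 kN

P_max = σ_allow · A = 164 · 1970 = 323100 N = 323.1 kN.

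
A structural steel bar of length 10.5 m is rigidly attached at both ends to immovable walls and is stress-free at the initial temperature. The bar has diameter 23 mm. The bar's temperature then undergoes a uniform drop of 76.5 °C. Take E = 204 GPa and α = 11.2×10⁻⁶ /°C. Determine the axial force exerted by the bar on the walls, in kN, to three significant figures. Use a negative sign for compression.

Free thermal expansion αLΔT = 11.2e-6 · 10500 · -76.5 = -8.996 mm.
The walls impose strain ε = −(-8.996)/10500 = 8.5680e-04; σ = Eε = 204000 · 8.5680e-04 = 174.8 MPa.
Wall reaction R = σ·A = 174.8·415.5 = 72620 N = 72.62 kN.

72.6 kN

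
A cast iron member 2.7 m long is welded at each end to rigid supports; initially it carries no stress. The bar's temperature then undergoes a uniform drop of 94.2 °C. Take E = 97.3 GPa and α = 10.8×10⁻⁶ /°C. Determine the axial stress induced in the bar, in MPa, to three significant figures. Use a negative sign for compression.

99.0 MPa

Free thermal expansion αLΔT = 10.8e-6 · 2700 · -94.2 = -2.747 mm.
The walls impose strain ε = −(-2.747)/2700 = 1.0174e-03; σ = Eε = 97300 · 1.0174e-03 = 98.99 MPa.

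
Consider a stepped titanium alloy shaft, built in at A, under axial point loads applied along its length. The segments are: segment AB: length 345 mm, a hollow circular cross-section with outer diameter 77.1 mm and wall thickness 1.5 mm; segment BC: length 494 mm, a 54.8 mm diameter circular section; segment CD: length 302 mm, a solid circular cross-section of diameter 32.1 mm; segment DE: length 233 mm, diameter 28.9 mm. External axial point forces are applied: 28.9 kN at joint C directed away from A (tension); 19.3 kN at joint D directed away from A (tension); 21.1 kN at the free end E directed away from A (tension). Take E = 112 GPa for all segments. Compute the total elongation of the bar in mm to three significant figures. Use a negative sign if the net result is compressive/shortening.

0.930 mm

Internal axial forces (sectioning from the free end, tension +): N_DE = 21.1 kN, N_CD = 40.4 kN, N_BC = 69.3 kN, N_AB = 69.3 kN.
A_AB = 356.3 mm².
A_BC = 2359 mm².
A_CD = 809.3 mm².
A_DE = 656 mm².
δ_AB = 69300·345/(356.3·112000) = 0.5992 mm
δ_BC = 69300·494/(2359·112000) = 0.1296 mm
δ_CD = 40400·302/(809.3·112000) = 0.1346 mm
δ_DE = 21100·233/(656·112000) = 0.06692 mm
δ = Σδ_i = 0.9303 mm.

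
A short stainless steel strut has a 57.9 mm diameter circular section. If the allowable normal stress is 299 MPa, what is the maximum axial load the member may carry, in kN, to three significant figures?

A = 2633 mm².
P_max = σ_allow · A = 299 · 2633 = 787300 N = 787.3 kN.

787 kN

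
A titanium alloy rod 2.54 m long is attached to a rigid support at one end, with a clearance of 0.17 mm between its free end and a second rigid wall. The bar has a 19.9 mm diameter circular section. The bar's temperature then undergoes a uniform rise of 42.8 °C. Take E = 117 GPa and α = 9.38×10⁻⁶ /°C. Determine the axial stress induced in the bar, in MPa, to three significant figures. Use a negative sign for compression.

Free thermal expansion αLΔT = 9.38e-6 · 2540 · 42.8 = 1.02 mm.
The walls engage after the gap closes; constrained expansion = 1.02 − 0.17 = 0.8497 mm.
The walls impose strain ε = −(0.8497)/2540 = -3.3453e-04; σ = Eε = 117000 · -3.3453e-04 = -39.14 MPa.

-39.1 MPa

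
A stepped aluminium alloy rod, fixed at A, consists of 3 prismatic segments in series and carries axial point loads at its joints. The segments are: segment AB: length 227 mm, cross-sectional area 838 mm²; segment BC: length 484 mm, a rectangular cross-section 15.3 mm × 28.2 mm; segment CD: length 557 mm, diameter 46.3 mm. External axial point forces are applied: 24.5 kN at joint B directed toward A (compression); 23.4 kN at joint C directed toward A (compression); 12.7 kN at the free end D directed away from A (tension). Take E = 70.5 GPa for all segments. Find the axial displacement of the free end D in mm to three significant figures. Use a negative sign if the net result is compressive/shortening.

Internal axial forces (sectioning from the free end, tension +): N_CD = 12.7 kN, N_BC = -10.7 kN, N_AB = -35.2 kN.
A_BC = 431.5 mm².
A_CD = 1684 mm².
δ_AB = -35200·227/(838·70500) = -0.1352 mm
δ_BC = -10700·484/(431.5·70500) = -0.1703 mm
δ_CD = 12700·557/(1684·70500) = 0.0596 mm
δ = Σδ_i = -0.2459 mm.

-0.246 mm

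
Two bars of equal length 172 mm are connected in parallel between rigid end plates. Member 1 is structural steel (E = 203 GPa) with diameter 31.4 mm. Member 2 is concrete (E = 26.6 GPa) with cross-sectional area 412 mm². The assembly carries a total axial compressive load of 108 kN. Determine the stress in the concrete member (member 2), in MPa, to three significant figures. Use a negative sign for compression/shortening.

A_1 = 774.4 mm².
Equal strain + equilibrium ⇒ each member carries load in proportion to AE: A₁E₁ = 157200000 N, A₂E₂ = 10960000 N, ΣAE = 168200000 N.
σ₂ = P·E₂/ΣAE = -108000·26600/168200000 = -17.08 MPa.

-17.1 MPa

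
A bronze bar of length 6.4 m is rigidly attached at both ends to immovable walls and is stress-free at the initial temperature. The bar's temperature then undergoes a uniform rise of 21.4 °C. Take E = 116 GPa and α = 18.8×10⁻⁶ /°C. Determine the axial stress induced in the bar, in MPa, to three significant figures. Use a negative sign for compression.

Free thermal expansion αLΔT = 18.8e-6 · 6400 · 21.4 = 2.575 mm.
The walls impose strain ε = −(2.575)/6400 = -4.0232e-04; σ = Eε = 116000 · -4.0232e-04 = -46.67 MPa.

-46.7 MPa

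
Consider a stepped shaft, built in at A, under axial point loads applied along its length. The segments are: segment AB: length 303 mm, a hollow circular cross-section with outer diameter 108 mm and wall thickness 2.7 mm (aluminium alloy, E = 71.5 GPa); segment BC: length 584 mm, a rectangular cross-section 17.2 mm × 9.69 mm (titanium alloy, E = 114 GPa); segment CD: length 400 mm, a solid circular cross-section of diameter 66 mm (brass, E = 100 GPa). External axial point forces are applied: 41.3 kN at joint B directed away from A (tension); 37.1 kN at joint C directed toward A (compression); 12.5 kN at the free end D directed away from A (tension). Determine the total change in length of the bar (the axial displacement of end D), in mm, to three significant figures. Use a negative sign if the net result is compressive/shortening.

Internal axial forces (sectioning from the free end, tension +): N_CD = 12.5 kN, N_BC = -24.6 kN, N_AB = 16.7 kN.
A_AB = 893.2 mm².
A_BC = 166.7 mm².
A_CD = 3421 mm².
δ_AB = 16700·303/(893.2·71500) = 0.07923 mm
δ_BC = -24600·584/(166.7·114000) = -0.7561 mm
δ_CD = 12500·400/(3421·100000) = 0.01461 mm
δ = Σδ_i = -0.6623 mm.

-0.662 mm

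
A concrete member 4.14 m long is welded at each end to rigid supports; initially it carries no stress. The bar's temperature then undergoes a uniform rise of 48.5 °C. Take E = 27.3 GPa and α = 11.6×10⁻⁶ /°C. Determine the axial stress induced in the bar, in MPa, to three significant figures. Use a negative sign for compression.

-15.4 MPa

Free thermal expansion αLΔT = 11.6e-6 · 4140 · 48.5 = 2.329 mm.
The walls impose strain ε = −(2.329)/4140 = -5.6260e-04; σ = Eε = 27300 · -5.6260e-04 = -15.36 MPa.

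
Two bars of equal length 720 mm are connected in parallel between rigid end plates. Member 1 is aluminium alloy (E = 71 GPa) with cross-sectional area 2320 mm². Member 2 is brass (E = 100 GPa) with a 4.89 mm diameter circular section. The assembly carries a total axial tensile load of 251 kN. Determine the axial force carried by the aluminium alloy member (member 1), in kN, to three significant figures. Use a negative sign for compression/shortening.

A_2 = 18.78 mm².
Equal strain + equilibrium ⇒ each member carries load in proportion to AE: A₁E₁ = 164700000 N, A₂E₂ = 1878000 N, ΣAE = 166600000 N.
F₁ = P·A₁E₁/ΣAE = 251000·164700000/166600000 = 248200 N.

248 kN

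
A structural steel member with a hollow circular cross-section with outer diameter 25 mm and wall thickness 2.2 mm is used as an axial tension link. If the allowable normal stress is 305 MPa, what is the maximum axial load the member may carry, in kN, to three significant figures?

A = 157.6 mm².
P_max = σ_allow · A = 305 · 157.6 = 48060 N = 48.06 kN.

48.1 kN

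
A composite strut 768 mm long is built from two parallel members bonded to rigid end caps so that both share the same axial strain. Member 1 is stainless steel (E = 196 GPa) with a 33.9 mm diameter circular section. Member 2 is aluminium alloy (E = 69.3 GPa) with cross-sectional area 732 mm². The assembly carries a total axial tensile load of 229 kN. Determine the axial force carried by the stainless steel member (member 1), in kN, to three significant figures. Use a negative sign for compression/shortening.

178 kN

A_1 = 902.6 mm².
Equal strain + equilibrium ⇒ each member carries load in proportion to AE: A₁E₁ = 176900000 N, A₂E₂ = 50730000 N, ΣAE = 227600000 N.
F₁ = P·A₁E₁/ΣAE = 229000·176900000/227600000 = 178000 N.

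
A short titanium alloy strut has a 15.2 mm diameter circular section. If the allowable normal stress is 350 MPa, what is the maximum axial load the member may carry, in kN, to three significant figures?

A = 181.5 mm².
P_max = σ_allow · A = 350 · 181.5 = 63510 N = 63.51 kN.

63.5 kN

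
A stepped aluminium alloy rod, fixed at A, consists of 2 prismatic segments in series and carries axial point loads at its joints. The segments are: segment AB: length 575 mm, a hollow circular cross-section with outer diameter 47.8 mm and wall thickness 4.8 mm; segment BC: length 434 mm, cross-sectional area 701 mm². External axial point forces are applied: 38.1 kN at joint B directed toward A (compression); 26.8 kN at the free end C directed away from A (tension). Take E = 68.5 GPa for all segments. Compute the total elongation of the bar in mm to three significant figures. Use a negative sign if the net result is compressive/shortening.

0.0959 mm

Internal axial forces (sectioning from the free end, tension +): N_BC = 26.8 kN, N_AB = -11.3 kN.
A_AB = 648.4 mm².
δ_AB = -11300·575/(648.4·68500) = -0.1463 mm
δ_BC = 26800·434/(701·68500) = 0.2422 mm
δ = Σδ_i = 0.09594 mm.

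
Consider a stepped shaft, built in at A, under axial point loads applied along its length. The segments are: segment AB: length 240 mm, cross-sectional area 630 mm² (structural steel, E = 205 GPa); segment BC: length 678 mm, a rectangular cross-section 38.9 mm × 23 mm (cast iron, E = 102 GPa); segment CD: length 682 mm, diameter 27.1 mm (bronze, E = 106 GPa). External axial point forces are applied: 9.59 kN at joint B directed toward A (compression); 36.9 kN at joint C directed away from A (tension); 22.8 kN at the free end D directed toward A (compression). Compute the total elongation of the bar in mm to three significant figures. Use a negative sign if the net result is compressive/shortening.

-0.141 mm

Internal axial forces (sectioning from the free end, tension +): N_CD = -22.8 kN, N_BC = 14.1 kN, N_AB = 4.51 kN.
A_BC = 894.7 mm².
A_CD = 576.8 mm².
δ_AB = 4510·240/(630·205000) = 0.008381 mm
δ_BC = 14100·678/(894.7·102000) = 0.1048 mm
δ_CD = -22800·682/(576.8·106000) = -0.2543 mm
δ = Σδ_i = -0.1412 mm.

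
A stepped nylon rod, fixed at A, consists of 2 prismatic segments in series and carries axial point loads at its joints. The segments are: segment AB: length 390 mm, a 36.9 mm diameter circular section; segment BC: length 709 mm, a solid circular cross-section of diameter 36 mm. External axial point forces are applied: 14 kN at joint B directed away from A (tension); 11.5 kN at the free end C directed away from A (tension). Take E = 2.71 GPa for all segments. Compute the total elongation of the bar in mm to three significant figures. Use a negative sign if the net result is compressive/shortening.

6.39 mm

Internal axial forces (sectioning from the free end, tension +): N_BC = 11.5 kN, N_AB = 25.5 kN.
A_AB = 1069 mm².
A_BC = 1018 mm².
δ_AB = 25500·390/(1069·2710) = 3.432 mm
δ_BC = 11500·709/(1018·2710) = 2.956 mm
δ = Σδ_i = 6.387 mm.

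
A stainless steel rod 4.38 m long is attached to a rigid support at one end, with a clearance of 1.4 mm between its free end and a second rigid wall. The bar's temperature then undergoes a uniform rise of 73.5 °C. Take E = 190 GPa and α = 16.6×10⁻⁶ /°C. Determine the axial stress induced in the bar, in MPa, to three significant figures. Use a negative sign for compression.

Free thermal expansion αLΔT = 16.6e-6 · 4380 · 73.5 = 5.344 mm.
The walls engage after the gap closes; constrained expansion = 5.344 − 1.4 = 3.944 mm.
The walls impose strain ε = −(3.944)/4380 = -9.0047e-04; σ = Eε = 190000 · -9.0047e-04 = -171.1 MPa.

-171 MPa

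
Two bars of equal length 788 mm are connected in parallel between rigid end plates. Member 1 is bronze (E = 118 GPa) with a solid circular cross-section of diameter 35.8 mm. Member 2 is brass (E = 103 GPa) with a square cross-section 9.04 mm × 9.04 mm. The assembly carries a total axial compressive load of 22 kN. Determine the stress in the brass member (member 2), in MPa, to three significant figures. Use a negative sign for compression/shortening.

-17.8 MPa

A_1 = 1007 mm².
A_2 = 81.72 mm².
Equal strain + equilibrium ⇒ each member carries load in proportion to AE: A₁E₁ = 118800000 N, A₂E₂ = 8417000 N, ΣAE = 127200000 N.
σ₂ = P·E₂/ΣAE = -22000·103000/127200000 = -17.82 MPa.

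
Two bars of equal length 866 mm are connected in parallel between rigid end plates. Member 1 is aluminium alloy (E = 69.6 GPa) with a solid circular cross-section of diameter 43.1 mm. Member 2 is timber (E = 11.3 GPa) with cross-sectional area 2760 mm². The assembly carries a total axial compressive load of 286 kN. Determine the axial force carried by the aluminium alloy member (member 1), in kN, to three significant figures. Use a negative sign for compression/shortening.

A_1 = 1459 mm².
Equal strain + equilibrium ⇒ each member carries load in proportion to AE: A₁E₁ = 101500000 N, A₂E₂ = 31190000 N, ΣAE = 132700000 N.
F₁ = P·A₁E₁/ΣAE = -286000·101500000/132700000 = -218800 N.

-219 kN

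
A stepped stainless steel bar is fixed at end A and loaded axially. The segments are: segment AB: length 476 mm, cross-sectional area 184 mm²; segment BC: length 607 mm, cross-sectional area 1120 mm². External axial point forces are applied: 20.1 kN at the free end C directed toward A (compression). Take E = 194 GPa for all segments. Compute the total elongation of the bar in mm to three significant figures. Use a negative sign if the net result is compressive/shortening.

-0.324 mm

Internal axial forces (sectioning from the free end, tension +): N_BC = -20.1 kN, N_AB = -20.1 kN.
δ_AB = -20100·476/(184·194000) = -0.268 mm
δ_BC = -20100·607/(1120·194000) = -0.05615 mm
δ = Σδ_i = -0.3242 mm.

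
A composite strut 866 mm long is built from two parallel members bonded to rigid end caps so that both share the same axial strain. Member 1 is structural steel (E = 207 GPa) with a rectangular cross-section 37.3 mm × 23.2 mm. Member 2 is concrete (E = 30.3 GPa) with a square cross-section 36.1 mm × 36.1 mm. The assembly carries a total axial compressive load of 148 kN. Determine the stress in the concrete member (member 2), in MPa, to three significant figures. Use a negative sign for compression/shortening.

-20.5 MPa

A_1 = 865.4 mm².
A_2 = 1303 mm².
Equal strain + equilibrium ⇒ each member carries load in proportion to AE: A₁E₁ = 179100000 N, A₂E₂ = 39490000 N, ΣAE = 218600000 N.
σ₂ = P·E₂/ΣAE = -148000·30300/218600000 = -20.51 MPa.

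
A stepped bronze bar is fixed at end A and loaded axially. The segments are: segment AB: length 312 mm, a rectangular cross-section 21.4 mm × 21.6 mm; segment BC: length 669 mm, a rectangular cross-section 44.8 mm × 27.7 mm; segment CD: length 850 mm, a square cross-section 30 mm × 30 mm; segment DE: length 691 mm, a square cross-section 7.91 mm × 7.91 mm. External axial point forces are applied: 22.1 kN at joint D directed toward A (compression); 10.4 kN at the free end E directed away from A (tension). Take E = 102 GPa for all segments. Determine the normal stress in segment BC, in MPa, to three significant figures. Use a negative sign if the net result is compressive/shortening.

Internal axial forces (sectioning from the free end, tension +): N_DE = 10.4 kN, N_CD = -11.7 kN, N_BC = -11.7 kN, N_AB = -11.7 kN.
A_BC = 1241 mm².
σ_BC = N_BC/A_BC = -11700/1241 = -9.428 MPa.

-9.43 MPa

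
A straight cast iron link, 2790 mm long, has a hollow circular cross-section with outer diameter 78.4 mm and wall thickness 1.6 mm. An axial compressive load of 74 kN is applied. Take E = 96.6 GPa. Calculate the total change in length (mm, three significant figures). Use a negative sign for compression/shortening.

-5.54 mm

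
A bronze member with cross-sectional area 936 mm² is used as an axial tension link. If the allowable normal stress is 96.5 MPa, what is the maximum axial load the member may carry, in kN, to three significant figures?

90.3 kN

P_max = σ_allow · A = 96.5 · 936 = 90320 N = 90.32 kN.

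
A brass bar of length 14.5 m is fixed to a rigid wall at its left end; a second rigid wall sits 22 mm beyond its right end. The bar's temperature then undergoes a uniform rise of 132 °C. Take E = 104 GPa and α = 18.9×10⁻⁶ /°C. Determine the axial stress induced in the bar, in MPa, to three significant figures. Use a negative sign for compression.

-102 MPa

Free thermal expansion αLΔT = 18.9e-6 · 14500 · 132 = 36.17 mm.
The walls engage after the gap closes; constrained expansion = 36.17 − 22 = 14.17 mm.
The walls impose strain ε = −(14.17)/14500 = -9.7756e-04; σ = Eε = 104000 · -9.7756e-04 = -101.7 MPa.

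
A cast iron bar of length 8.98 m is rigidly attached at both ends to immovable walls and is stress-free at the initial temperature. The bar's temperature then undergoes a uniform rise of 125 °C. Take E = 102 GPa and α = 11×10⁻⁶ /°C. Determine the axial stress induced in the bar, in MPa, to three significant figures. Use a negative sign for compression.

-140 MPa

Free thermal expansion αLΔT = 11e-6 · 8980 · 125 = 12.35 mm.
The walls impose strain ε = −(12.35)/8980 = -1.3750e-03; σ = Eε = 102000 · -1.3750e-03 = -140.2 MPa.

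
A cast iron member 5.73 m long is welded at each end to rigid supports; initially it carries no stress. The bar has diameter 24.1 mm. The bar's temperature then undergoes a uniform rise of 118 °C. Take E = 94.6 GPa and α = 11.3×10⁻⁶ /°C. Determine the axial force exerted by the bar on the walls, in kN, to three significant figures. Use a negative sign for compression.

Free thermal expansion αLΔT = 11.3e-6 · 5730 · 118 = 7.64 mm.
The walls impose strain ε = −(7.64)/5730 = -1.3334e-03; σ = Eε = 94600 · -1.3334e-03 = -126.1 MPa.
Wall reaction R = σ·A = -126.1·456.2 = -57540 N = -57.54 kN.

-57.5 kN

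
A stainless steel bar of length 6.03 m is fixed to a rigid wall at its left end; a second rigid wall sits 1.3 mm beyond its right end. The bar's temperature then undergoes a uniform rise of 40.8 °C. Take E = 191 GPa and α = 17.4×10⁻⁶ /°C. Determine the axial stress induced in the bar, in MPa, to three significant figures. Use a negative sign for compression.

-94.4 MPa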